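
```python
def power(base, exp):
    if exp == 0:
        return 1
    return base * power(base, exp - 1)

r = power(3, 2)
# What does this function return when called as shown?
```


power(3, 2)
= 3 * power(3, 1)
= 3 * 3 * power(3, 0)
= 3 * 3 * 1
= 9


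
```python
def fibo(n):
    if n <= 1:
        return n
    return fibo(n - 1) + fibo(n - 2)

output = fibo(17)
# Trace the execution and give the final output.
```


fibo(17)
= fibo(16) + fibo(15)
= (fibo(15) + fibo(14)) + fibo(15)
Computing bottom-up: fibo(0)=0, fibo(1)=1, fibo(2)=1, fibo(3)=2, fibo(4)=3, fibo(5)=5, fibo(6)=8, fibo(7)=13, fibo(8)=21, fibo(9)=34, fibo(10)=55, fibo(11)=89, fibo(12)=144, fibo(13)=233, fibo(14)=377, fibo(15)=610, fibo(16)=987, fibo(17)=1597
= 1597


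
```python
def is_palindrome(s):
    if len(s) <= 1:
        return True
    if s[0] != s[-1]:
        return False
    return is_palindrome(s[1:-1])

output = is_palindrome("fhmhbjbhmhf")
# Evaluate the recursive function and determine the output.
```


is_palindrome("fhmhbjbhmhf")
"fhmhbjbhmhf": s[0]='f' == s[-1]='f' -> is_palindrome("hmhbjbhmh")
"hmhbjbhmh": s[0]='h' == s[-1]='h' -> is_palindrome("mhbjbhm")
"mhbjbhm": s[0]='m' == s[-1]='m' -> is_palindrome("hbjbh")
"hbjbh": s[0]='h' == s[-1]='h' -> is_palindrome("bjb")
"bjb": s[0]='b' == s[-1]='b' -> is_palindrome("j")
"j": len <= 1 -> True
= True


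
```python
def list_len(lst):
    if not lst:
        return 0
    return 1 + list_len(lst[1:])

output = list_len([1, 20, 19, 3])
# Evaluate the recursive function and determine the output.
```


list_len([1, 20, 19, 3])
= 1 + list_len([20, 19, 3])
= 1 + 1 + list_len([19, 3])
= 1 + 1 + 1 + list_len([3])
= 1 + 1 + 1 + 1 + list_len([])
= 1 + 1 + 1 + 1 + 0
= 4


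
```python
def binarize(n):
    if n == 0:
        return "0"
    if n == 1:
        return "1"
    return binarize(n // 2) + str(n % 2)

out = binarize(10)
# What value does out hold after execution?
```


binarize(10)
= binarize(5) + "0"
= binarize(2) + "1" + "0"
= binarize(1) + "0" + "1" + "0"
= "1" + "0" + "1" + "0"
= "1010"


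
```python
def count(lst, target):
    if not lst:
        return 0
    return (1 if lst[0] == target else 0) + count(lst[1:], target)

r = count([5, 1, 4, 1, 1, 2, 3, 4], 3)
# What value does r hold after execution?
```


count([5, 1, 4, 1, 1, 2, 3, 4], 3)
lst[0]=5 != 3: 0 + count([1, 4, 1, 1, 2, 3, 4], 3)
lst[0]=1 != 3: 0 + count([4, 1, 1, 2, 3, 4], 3)
lst[0]=4 != 3: 0 + count([1, 1, 2, 3, 4], 3)
lst[0]=1 != 3: 0 + count([1, 2, 3, 4], 3)
lst[0]=1 != 3: 0 + count([2, 3, 4], 3)
lst[0]=2 != 3: 0 + count([3, 4], 3)
lst[0]=3 == 3: 1 + count([4], 3)
lst[0]=4 != 3: 0 + count([], 3)
= 1


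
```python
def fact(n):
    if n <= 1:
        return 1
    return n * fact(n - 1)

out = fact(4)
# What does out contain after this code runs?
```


fact(4)
= 4 * fact(3)
= 4 * 3 * fact(2)
= 4 * 3 * 2 * fact(1)
= 4 * 3 * 2 * 1
= 24


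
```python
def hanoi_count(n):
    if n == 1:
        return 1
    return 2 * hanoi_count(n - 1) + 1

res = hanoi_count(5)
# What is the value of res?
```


hanoi_count(5)
= 2 * hanoi_count(4) + 1
= 2 * (2 * hanoi_count(3) + 1) + 1
= 2 * (2 * (2 * hanoi_count(2) + 1) + 1) + 1
= 2 * (2 * (2 * (2 * hanoi_count(1) + 1) + 1) + 1) + 1
Now compute bottom-up:
hanoi_count(1) = 1
hanoi_count(2) = 2 * 1 + 1 = 3
hanoi_count(3) = 2 * 3 + 1 = 7
hanoi_count(4) = 2 * 7 + 1 = 15
hanoi_count(5) = 2 * 15 + 1 = 31
= 31


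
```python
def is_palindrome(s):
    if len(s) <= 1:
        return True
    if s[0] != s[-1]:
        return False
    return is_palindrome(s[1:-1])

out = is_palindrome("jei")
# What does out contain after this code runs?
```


is_palindrome("jei")
"jei": s[0]='j' != s[-1]='i' -> False
= False


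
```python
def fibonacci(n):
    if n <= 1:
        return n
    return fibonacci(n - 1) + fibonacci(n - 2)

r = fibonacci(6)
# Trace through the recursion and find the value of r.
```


fibonacci(6)
= fibonacci(5) + fibonacci(4)
= (fibonacci(4) + fibonacci(3)) + fibonacci(4)
Computing bottom-up: fibonacci(0)=0, fibonacci(1)=1, fibonacci(2)=1, fibonacci(3)=2, fibonacci(4)=3, fibonacci(5)=5, fibonacci(6)=8
= 8


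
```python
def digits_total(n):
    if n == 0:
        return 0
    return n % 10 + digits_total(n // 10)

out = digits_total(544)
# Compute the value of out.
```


digits_total(544)
= 4 + digits_total(54)
= 4 + 4 + digits_total(5)
= 4 + 4 + 5 + digits_total(0)
= 4 + 4 + 5 + 0
= 13


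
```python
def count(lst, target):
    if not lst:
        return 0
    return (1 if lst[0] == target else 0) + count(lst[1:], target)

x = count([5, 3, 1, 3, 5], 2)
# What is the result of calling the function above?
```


count([5, 3, 1, 3, 5], 2)
lst[0]=5 != 2: 0 + count([3, 1, 3, 5], 2)
lst[0]=3 != 2: 0 + count([1, 3, 5], 2)
lst[0]=1 != 2: 0 + count([3, 5], 2)
lst[0]=3 != 2: 0 + count([5], 2)
lst[0]=5 != 2: 0 + count([], 2)
= 0


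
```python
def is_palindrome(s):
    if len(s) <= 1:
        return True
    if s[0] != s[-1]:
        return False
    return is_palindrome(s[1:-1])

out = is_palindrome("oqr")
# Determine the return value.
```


is_palindrome("oqr")
"oqr": s[0]='o' != s[-1]='r' -> False
= False


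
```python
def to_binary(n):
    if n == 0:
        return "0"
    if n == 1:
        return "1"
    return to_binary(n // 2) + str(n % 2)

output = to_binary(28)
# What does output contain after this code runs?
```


to_binary(28)
= to_binary(14) + "0"
= to_binary(7) + "0" + "0"
= to_binary(3) + "1" + "0" + "0"
= to_binary(1) + "1" + "1" + "0" + "0"
= "1" + "1" + "1" + "0" + "0"
= "11100"


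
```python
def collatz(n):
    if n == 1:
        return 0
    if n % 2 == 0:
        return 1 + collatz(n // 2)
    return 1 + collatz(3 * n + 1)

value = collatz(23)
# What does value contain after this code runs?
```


collatz(23)
23 is odd -> 3*23+1 = 70 -> collatz(70)
70 is even -> collatz(35)
35 is odd -> 3*35+1 = 106 -> collatz(106)
106 is even -> collatz(53)
53 is odd -> 3*53+1 = 160 -> collatz(160)
160 is even -> collatz(80)
80 is even -> collatz(40)
40 is even -> collatz(20)
20 is even -> collatz(10)
10 is even -> collatz(5)
5 is odd -> 3*5+1 = 16 -> collatz(16)
16 is even -> collatz(8)
8 is even -> collatz(4)
4 is even -> collatz(2)
2 is even -> collatz(1)
Reached 1 after 15 steps
= 15


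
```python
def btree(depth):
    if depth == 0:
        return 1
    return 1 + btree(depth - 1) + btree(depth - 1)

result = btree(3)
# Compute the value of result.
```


btree(3)
= 1 + btree(2) + btree(2)
= 1 + 2 * btree(2)
btree(k) = 2^(k+1) - 1
btree(0) = 1
btree(1) = 3
btree(2) = 7
btree(3) = 15
btree(3) = 2^4 - 1 = 15


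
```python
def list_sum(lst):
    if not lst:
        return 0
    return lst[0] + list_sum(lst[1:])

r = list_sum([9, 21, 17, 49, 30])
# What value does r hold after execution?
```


list_sum([9, 21, 17, 49, 30])
= 9 + list_sum([21, 17, 49, 30])
= 9 + 21 + list_sum([17, 49, 30])
= 9 + 21 + 17 + list_sum([49, 30])
= 9 + 21 + 17 + 49 + list_sum([30])
= 9 + 21 + 17 + 49 + 30 + list_sum([])
= 9 + 21 + 17 + 49 + 30 + 0
= 126


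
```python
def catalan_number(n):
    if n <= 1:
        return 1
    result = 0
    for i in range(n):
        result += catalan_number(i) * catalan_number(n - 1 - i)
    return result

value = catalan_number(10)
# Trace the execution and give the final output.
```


catalan_number(10)
= sum of catalan_number(i) * catalan_number(10-1-i) for i in 0..9
First compute sub-values bottom-up:
  catalan_number(0) = 1, catalan_number(1) = 1
  catalan_number(2) = 1*1 + 1*1 = 2
  catalan_number(3) = 1*2 + 1*1 + 2*1 = 5
  catalan_number(4) = 1*5 + 1*2 + 2*1 + 5*1 = 14
  catalan_number(5) = 1*14 + 1*5 + 2*2 + 5*1 + 14*1 = 42
  catalan_number(6) = 1*42 + 1*14 + 2*5 + 5*2 + 14*1 + 42*1 = 132
  catalan_number(7) = 1*132 + 1*42 + 2*14 + 5*5 + 14*2 + 42*1 + 132*1 = 429
  catalan_number(8) = 1*429 + 1*132 + 2*42 + 5*14 + 14*5 + 42*2 + 132*1 + 429*1 = 1430
  catalan_number(9) = 1*1430 + 1*429 + 2*132 + 5*42 + 14*14 + 42*5 + 132*2 + 429*1 + 1430*1 = 4862
Now catalan_number(10):
  catalan_number(0)*catalan_number(9) = 1*4862 = 4862
  catalan_number(1)*catalan_number(8) = 1*1430 = 1430
  catalan_number(2)*catalan_number(7) = 2*429 = 858
  catalan_number(3)*catalan_number(6) = 5*132 = 660
  catalan_number(4)*catalan_number(5) = 14*42 = 588
  catalan_number(5)*catalan_number(4) = 42*14 = 588
  catalan_number(6)*catalan_number(3) = 132*5 = 660
  catalan_number(7)*catalan_number(2) = 429*2 = 858
  catalan_number(8)*catalan_number(1) = 1430*1 = 1430
  catalan_number(9)*catalan_number(0) = 4862*1 = 4862
= 4862 + 1430 + 858 + 660 + 588 + 588 + 660 + 858 + 1430 + 4862
= 16796


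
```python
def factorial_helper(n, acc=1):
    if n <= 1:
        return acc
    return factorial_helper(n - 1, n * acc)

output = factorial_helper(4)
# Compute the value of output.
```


factorial_helper(4, 1)
= factorial_helper(3, 4 * 1) = factorial_helper(3, 4)
= factorial_helper(2, 3 * 4) = factorial_helper(2, 12)
= factorial_helper(1, 2 * 12) = factorial_helper(1, 24)
n <= 1, return acc = 24


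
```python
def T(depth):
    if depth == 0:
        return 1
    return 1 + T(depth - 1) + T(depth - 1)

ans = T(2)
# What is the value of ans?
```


T(2)
= 1 + T(1) + T(1)
= 1 + 2 * T(1)
T(k) = 2^(k+1) - 1
T(0) = 1
T(1) = 3
T(2) = 7
T(2) = 2^3 - 1 = 7


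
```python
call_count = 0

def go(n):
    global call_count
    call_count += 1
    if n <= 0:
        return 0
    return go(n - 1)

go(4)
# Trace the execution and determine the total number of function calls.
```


go(4) calls go(3) calls ... calls go(0)
Total calls: 4 + 1 (for base case) = 5


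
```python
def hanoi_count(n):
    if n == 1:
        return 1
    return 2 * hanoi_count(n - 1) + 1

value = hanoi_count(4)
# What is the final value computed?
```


hanoi_count(4)
= 2 * hanoi_count(3) + 1
= 2 * (2 * hanoi_count(2) + 1) + 1
= 2 * (2 * (2 * hanoi_count(1) + 1) + 1) + 1
Now compute bottom-up:
hanoi_count(1) = 1
hanoi_count(2) = 2 * 1 + 1 = 3
hanoi_count(3) = 2 * 3 + 1 = 7
hanoi_count(4) = 2 * 7 + 1 = 15
= 15


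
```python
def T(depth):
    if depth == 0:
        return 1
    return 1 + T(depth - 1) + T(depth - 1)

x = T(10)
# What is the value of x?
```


T(10)
= 1 + T(9) + T(9)
= 1 + 2 * T(9)
T(k) = 2^(k+1) - 1
T(0) = 1
T(1) = 3
T(2) = 7
T(3) = 15
T(4) = 31
T(10) = 2^11 - 1 = 2047


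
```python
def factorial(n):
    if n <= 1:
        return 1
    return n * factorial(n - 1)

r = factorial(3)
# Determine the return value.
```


factorial(3)
= 3 * factorial(2)
= 3 * 2 * factorial(1)
= 3 * 2 * 1
= 6


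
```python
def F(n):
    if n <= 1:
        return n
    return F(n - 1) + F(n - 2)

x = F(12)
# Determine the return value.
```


F(12)
= F(11) + F(10)
= (F(10) + F(9)) + F(10)
Computing bottom-up: F(0)=0, F(1)=1, F(2)=1, F(3)=2, F(4)=3, F(5)=5, F(6)=8, F(7)=13, F(8)=21, F(9)=34, F(10)=55, F(11)=89, F(12)=144
= 144


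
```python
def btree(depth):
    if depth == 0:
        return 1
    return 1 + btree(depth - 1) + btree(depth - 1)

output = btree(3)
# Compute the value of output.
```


btree(3)
= 1 + btree(2) + btree(2)
= 1 + 2 * btree(2)
btree(k) = 2^(k+1) - 1
btree(0) = 1
btree(1) = 3
btree(2) = 7
btree(3) = 15
btree(3) = 2^4 - 1 = 15


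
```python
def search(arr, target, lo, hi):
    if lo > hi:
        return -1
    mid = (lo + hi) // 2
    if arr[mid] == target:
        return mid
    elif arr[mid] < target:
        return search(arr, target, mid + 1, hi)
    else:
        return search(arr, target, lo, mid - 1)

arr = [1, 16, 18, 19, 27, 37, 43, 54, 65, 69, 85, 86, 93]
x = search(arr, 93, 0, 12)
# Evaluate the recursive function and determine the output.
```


search(arr, 93, 0, 12)
lo=0, hi=12, mid=6, arr[mid]=43
43 < 93, search right half
lo=7, hi=12, mid=9, arr[mid]=69
69 < 93, search right half
lo=10, hi=12, mid=11, arr[mid]=86
86 < 93, search right half
lo=12, hi=12, mid=12, arr[mid]=93
arr[12] == 93, found at index 12
= 12


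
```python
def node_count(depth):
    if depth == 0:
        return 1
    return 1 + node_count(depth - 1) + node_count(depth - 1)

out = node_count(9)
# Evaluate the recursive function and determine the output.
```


node_count(9)
= 1 + node_count(8) + node_count(8)
= 1 + 2 * node_count(8)
node_count(k) = 2^(k+1) - 1
node_count(0) = 1
node_count(1) = 3
node_count(2) = 7
node_count(3) = 15
node_count(4) = 31
node_count(9) = 2^10 - 1 = 1023


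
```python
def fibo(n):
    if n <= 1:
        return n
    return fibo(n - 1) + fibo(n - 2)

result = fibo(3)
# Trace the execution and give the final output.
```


fibo(3)
= fibo(2) + fibo(1)
Computing bottom-up: fibo(0)=0, fibo(1)=1, fibo(2)=1, fibo(3)=2
= 2


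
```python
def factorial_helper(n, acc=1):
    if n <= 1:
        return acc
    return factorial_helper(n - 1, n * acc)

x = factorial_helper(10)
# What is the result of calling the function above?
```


factorial_helper(10, 1)
= factorial_helper(9, 10 * 1) = factorial_helper(9, 10)
= factorial_helper(8, 9 * 10) = factorial_helper(8, 90)
= factorial_helper(7, 8 * 90) = factorial_helper(7, 720)
= factorial_helper(6, 7 * 720) = factorial_helper(6, 5040)
= factorial_helper(5, 6 * 5040) = factorial_helper(5, 30240)
= factorial_helper(4, 5 * 30240) = factorial_helper(4, 151200)
= factorial_helper(3, 4 * 151200) = factorial_helper(3, 604800)
= factorial_helper(2, 3 * 604800) = factorial_helper(2, 1814400)
= factorial_helper(1, 2 * 1814400) = factorial_helper(1, 3628800)
n <= 1, return acc = 3628800


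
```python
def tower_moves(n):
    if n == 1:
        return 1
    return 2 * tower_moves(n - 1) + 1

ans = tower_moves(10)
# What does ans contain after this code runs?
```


tower_moves(10)
= 2 * tower_moves(9) + 1
= 2 * (2 * tower_moves(8) + 1) + 1
= 2 * (2 * (2 * tower_moves(7) + 1) + 1) + 1
= 2 * (2 * (2 * (2 * tower_moves(6) + 1) + 1) + 1) + 1
= 2 * (2 * (2 * (2 * (2 * tower_moves(5) + 1) + 1) + 1) + 1) + 1
= 2 * (2 * (2 * (2 * (2 * (2 * tower_moves(4) + 1) + 1) + 1) + 1) + 1) + 1
= 2 * (2 * (2 * (2 * (2 * (2 * (2 * tower_moves(3) + 1) + 1) + 1) + 1) + 1) + 1) + 1
= 2 * (2 * (2 * (2 * (2 * (2 * (2 * (2 * tower_moves(2) + 1) + 1) + 1) + 1) + 1) + 1) + 1) + 1
= 2 * (2 * (2 * (2 * (2 * (2 * (2 * (2 * (2 * tower_moves(1) + 1) + 1) + 1) + 1) + 1) + 1) + 1) + 1) + 1
Now compute bottom-up:
tower_moves(1) = 1
tower_moves(2) = 2 * 1 + 1 = 3
tower_moves(3) = 2 * 3 + 1 = 7
tower_moves(4) = 2 * 7 + 1 = 15
tower_moves(5) = 2 * 15 + 1 = 31
tower_moves(6) = 2 * 31 + 1 = 63
tower_moves(7) = 2 * 63 + 1 = 127
tower_moves(8) = 2 * 127 + 1 = 255
tower_moves(9) = 2 * 255 + 1 = 511
tower_moves(10) = 2 * 511 + 1 = 1023
= 1023


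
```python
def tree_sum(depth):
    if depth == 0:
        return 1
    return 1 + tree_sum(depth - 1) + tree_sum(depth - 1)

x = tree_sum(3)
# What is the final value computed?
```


tree_sum(3)
= 1 + tree_sum(2) + tree_sum(2)
= 1 + 2 * tree_sum(2)
tree_sum(k) = 2^(k+1) - 1
tree_sum(0) = 1
tree_sum(1) = 3
tree_sum(2) = 7
tree_sum(3) = 15
tree_sum(3) = 2^4 - 1 = 15


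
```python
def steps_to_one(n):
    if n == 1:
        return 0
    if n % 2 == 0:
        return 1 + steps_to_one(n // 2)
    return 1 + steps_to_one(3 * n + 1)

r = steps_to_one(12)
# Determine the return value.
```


steps_to_one(12)
12 is even -> steps_to_one(6)
6 is even -> steps_to_one(3)
3 is odd -> 3*3+1 = 10 -> steps_to_one(10)
10 is even -> steps_to_one(5)
5 is odd -> 3*5+1 = 16 -> steps_to_one(16)
16 is even -> steps_to_one(8)
8 is even -> steps_to_one(4)
4 is even -> steps_to_one(2)
2 is even -> steps_to_one(1)
Reached 1 after 9 steps
= 9


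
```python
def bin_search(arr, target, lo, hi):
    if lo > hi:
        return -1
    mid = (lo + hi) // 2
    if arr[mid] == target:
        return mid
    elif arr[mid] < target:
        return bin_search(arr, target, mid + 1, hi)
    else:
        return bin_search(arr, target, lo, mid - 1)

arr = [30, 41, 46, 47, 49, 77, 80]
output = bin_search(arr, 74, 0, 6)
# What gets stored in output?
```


bin_search(arr, 74, 0, 6)
lo=0, hi=6, mid=3, arr[mid]=47
47 < 74, search right half
lo=4, hi=6, mid=5, arr[mid]=77
77 > 74, search left half
lo=4, hi=4, mid=4, arr[mid]=49
49 < 74, search right half
lo > hi, target not found, return -1
= -1


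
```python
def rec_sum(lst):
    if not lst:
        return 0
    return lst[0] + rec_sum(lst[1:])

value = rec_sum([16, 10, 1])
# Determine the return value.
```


rec_sum([16, 10, 1])
= 16 + rec_sum([10, 1])
= 16 + 10 + rec_sum([1])
= 16 + 10 + 1 + rec_sum([])
= 16 + 10 + 1 + 0
= 27


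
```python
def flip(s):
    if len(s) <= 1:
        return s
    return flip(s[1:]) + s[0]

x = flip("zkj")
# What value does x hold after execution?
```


flip("zkj")
= flip("kj") + "z"
= flip("j") + "k" + "z"
= "j" + "k" + "z"
= "jkz"


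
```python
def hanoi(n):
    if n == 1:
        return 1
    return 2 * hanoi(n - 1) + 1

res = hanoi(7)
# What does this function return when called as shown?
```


hanoi(7)
= 2 * hanoi(6) + 1
= 2 * (2 * hanoi(5) + 1) + 1
= 2 * (2 * (2 * hanoi(4) + 1) + 1) + 1
= 2 * (2 * (2 * (2 * hanoi(3) + 1) + 1) + 1) + 1
= 2 * (2 * (2 * (2 * (2 * hanoi(2) + 1) + 1) + 1) + 1) + 1
= 2 * (2 * (2 * (2 * (2 * (2 * hanoi(1) + 1) + 1) + 1) + 1) + 1) + 1
Now compute bottom-up:
hanoi(1) = 1
hanoi(2) = 2 * 1 + 1 = 3
hanoi(3) = 2 * 3 + 1 = 7
hanoi(4) = 2 * 7 + 1 = 15
hanoi(5) = 2 * 15 + 1 = 31
hanoi(6) = 2 * 31 + 1 = 63
hanoi(7) = 2 * 63 + 1 = 127
= 127


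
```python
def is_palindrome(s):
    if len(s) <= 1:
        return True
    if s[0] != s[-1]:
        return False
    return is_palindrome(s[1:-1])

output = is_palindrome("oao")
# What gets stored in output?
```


is_palindrome("oao")
"oao": s[0]='o' == s[-1]='o' -> is_palindrome("a")
"a": len <= 1 -> True
= True


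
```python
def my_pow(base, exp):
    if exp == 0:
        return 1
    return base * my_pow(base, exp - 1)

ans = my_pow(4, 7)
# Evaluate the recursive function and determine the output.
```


my_pow(4, 7)
= 4 * my_pow(4, 6)
= 4 * 4 * my_pow(4, 5)
= 4 * 4 * 4 * my_pow(4, 4)
= 4 * 4 * 4 * 4 * my_pow(4, 3)
= 4 * 4 * 4 * 4 * 4 * my_pow(4, 2)
= 4 * 4 * 4 * 4 * 4 * 4 * my_pow(4, 1)
= 4 * 4 * 4 * 4 * 4 * 4 * 4 * my_pow(4, 0)
= 4 * 4 * 4 * 4 * 4 * 4 * 4 * 1
= 16384


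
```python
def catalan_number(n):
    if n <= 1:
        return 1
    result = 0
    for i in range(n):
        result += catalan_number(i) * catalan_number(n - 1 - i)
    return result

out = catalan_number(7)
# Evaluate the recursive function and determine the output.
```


catalan_number(7)
= sum of catalan_number(i) * catalan_number(7-1-i) for i in 0..6
First compute sub-values bottom-up:
  catalan_number(0) = 1, catalan_number(1) = 1
  catalan_number(2) = 1*1 + 1*1 = 2
  catalan_number(3) = 1*2 + 1*1 + 2*1 = 5
  catalan_number(4) = 1*5 + 1*2 + 2*1 + 5*1 = 14
  catalan_number(5) = 1*14 + 1*5 + 2*2 + 5*1 + 14*1 = 42
  catalan_number(6) = 1*42 + 1*14 + 2*5 + 5*2 + 14*1 + 42*1 = 132
Now catalan_number(7):
  catalan_number(0)*catalan_number(6) = 1*132 = 132
  catalan_number(1)*catalan_number(5) = 1*42 = 42
  catalan_number(2)*catalan_number(4) = 2*14 = 28
  catalan_number(3)*catalan_number(3) = 5*5 = 25
  catalan_number(4)*catalan_number(2) = 14*2 = 28
  catalan_number(5)*catalan_number(1) = 42*1 = 42
  catalan_number(6)*catalan_number(0) = 132*1 = 132
= 132 + 42 + 28 + 25 + 28 + 42 + 132
= 429


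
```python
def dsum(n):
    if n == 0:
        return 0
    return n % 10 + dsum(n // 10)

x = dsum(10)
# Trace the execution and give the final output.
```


dsum(10)
= 0 + dsum(1)
= 0 + 1 + dsum(0)
= 0 + 1 + 0
= 1


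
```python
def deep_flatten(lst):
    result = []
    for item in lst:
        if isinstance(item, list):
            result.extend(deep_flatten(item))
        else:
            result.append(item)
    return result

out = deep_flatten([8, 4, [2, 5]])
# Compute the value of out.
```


deep_flatten([8, 4, [2, 5]])
Processing each element:
  8 is not a list -> append 8
  4 is not a list -> append 4
  [2, 5] is a list -> deep_flatten recursively -> [2, 5]
= [8, 4, 2, 5]


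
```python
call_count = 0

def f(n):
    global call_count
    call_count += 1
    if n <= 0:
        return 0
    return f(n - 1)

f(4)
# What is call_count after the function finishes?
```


f(4) calls f(3) calls ... calls f(0)
Total calls: 4 + 1 (for base case) = 5


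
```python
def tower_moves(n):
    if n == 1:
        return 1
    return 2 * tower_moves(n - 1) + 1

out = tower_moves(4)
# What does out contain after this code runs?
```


tower_moves(4)
= 2 * tower_moves(3) + 1
= 2 * (2 * tower_moves(2) + 1) + 1
= 2 * (2 * (2 * tower_moves(1) + 1) + 1) + 1
Now compute bottom-up:
tower_moves(1) = 1
tower_moves(2) = 2 * 1 + 1 = 3
tower_moves(3) = 2 * 3 + 1 = 7
tower_moves(4) = 2 * 7 + 1 = 15
= 15


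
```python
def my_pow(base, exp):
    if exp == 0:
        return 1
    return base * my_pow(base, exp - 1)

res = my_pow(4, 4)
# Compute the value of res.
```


my_pow(4, 4)
= 4 * my_pow(4, 3)
= 4 * 4 * my_pow(4, 2)
= 4 * 4 * 4 * my_pow(4, 1)
= 4 * 4 * 4 * 4 * my_pow(4, 0)
= 4 * 4 * 4 * 4 * 1
= 256


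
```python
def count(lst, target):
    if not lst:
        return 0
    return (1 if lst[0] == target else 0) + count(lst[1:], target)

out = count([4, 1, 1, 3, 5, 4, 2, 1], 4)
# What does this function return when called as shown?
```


count([4, 1, 1, 3, 5, 4, 2, 1], 4)
lst[0]=4 == 4: 1 + count([1, 1, 3, 5, 4, 2, 1], 4)
lst[0]=1 != 4: 0 + count([1, 3, 5, 4, 2, 1], 4)
lst[0]=1 != 4: 0 + count([3, 5, 4, 2, 1], 4)
lst[0]=3 != 4: 0 + count([5, 4, 2, 1], 4)
lst[0]=5 != 4: 0 + count([4, 2, 1], 4)
lst[0]=4 == 4: 1 + count([2, 1], 4)
lst[0]=2 != 4: 0 + count([1], 4)
lst[0]=1 != 4: 0 + count([], 4)
= 2


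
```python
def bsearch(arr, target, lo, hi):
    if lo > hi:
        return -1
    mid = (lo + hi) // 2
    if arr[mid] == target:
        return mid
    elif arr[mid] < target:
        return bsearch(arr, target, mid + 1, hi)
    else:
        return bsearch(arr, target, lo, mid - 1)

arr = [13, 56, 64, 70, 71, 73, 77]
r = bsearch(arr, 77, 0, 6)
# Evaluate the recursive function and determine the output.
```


bsearch(arr, 77, 0, 6)
lo=0, hi=6, mid=3, arr[mid]=70
70 < 77, search right half
lo=4, hi=6, mid=5, arr[mid]=73
73 < 77, search right half
lo=6, hi=6, mid=6, arr[mid]=77
arr[6] == 77, found at index 6
= 6


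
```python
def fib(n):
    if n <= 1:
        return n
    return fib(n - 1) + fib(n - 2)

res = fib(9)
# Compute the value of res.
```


fib(9)
= fib(8) + fib(7)
= (fib(7) + fib(6)) + fib(7)
Computing bottom-up: fib(0)=0, fib(1)=1, fib(2)=1, fib(3)=2, fib(4)=3, fib(5)=5, fib(6)=8, fib(7)=13, fib(8)=21, fib(9)=34
= 34


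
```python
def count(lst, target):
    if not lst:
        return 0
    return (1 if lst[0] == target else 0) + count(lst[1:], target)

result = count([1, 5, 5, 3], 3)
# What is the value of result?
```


count([1, 5, 5, 3], 3)
lst[0]=1 != 3: 0 + count([5, 5, 3], 3)
lst[0]=5 != 3: 0 + count([5, 3], 3)
lst[0]=5 != 3: 0 + count([3], 3)
lst[0]=3 == 3: 1 + count([], 3)
= 1


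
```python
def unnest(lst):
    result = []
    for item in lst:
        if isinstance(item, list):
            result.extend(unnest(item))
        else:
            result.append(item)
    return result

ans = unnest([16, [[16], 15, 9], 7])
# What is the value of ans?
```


unnest([16, [[16], 15, 9], 7])
Processing each element:
  16 is not a list -> append 16
  [[16], 15, 9] is a list -> unnest recursively -> [16, 15, 9]
  7 is not a list -> append 7
= [16, 16, 15, 9, 7]


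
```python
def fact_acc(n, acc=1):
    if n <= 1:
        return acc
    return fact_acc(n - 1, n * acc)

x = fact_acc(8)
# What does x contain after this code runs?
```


fact_acc(8, 1)
= fact_acc(7, 8 * 1) = fact_acc(7, 8)
= fact_acc(6, 7 * 8) = fact_acc(6, 56)
= fact_acc(5, 6 * 56) = fact_acc(5, 336)
= fact_acc(4, 5 * 336) = fact_acc(4, 1680)
= fact_acc(3, 4 * 1680) = fact_acc(3, 6720)
= fact_acc(2, 3 * 6720) = fact_acc(2, 20160)
= fact_acc(1, 2 * 20160) = fact_acc(1, 40320)
n <= 1, return acc = 40320


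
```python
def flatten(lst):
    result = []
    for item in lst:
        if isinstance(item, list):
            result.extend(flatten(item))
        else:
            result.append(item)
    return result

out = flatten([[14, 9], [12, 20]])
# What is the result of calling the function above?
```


flatten([[14, 9], [12, 20]])
Processing each element:
  [14, 9] is a list -> flatten recursively -> [14, 9]
  [12, 20] is a list -> flatten recursively -> [12, 20]
= [14, 9, 12, 20]


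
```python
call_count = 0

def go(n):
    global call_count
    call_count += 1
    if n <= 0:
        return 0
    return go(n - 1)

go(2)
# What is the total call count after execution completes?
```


go(2) calls go(1) calls ... calls go(0)
Total calls: 2 + 1 (for base case) = 3


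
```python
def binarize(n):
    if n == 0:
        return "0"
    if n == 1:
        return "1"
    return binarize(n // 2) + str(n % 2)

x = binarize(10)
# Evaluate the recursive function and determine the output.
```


binarize(10)
= binarize(5) + "0"
= binarize(2) + "1" + "0"
= binarize(1) + "0" + "1" + "0"
= "1" + "0" + "1" + "0"
= "1010"


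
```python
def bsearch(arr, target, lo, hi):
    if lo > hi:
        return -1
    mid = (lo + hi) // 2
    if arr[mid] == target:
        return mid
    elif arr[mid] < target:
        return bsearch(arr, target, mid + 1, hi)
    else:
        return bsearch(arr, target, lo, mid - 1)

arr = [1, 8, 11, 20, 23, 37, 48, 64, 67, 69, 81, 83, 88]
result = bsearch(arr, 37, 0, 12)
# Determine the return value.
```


bsearch(arr, 37, 0, 12)
lo=0, hi=12, mid=6, arr[mid]=48
48 > 37, search left half
lo=0, hi=5, mid=2, arr[mid]=11
11 < 37, search right half
lo=3, hi=5, mid=4, arr[mid]=23
23 < 37, search right half
lo=5, hi=5, mid=5, arr[mid]=37
arr[5] == 37, found at index 5
= 5


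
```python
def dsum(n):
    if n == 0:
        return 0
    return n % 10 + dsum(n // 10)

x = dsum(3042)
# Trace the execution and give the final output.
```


dsum(3042)
= 2 + dsum(304)
= 2 + 4 + dsum(30)
= 2 + 4 + 0 + dsum(3)
= 2 + 4 + 0 + 3 + dsum(0)
= 2 + 4 + 0 + 3 + 0
= 9


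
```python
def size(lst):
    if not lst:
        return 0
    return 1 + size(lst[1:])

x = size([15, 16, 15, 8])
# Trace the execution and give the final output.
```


size([15, 16, 15, 8])
= 1 + size([16, 15, 8])
= 1 + 1 + size([15, 8])
= 1 + 1 + 1 + size([8])
= 1 + 1 + 1 + 1 + size([])
= 1 + 1 + 1 + 1 + 0
= 4


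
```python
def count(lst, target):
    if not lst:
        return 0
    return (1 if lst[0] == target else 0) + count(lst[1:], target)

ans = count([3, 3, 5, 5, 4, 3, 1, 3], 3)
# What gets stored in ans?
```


count([3, 3, 5, 5, 4, 3, 1, 3], 3)
lst[0]=3 == 3: 1 + count([3, 5, 5, 4, 3, 1, 3], 3)
lst[0]=3 == 3: 1 + count([5, 5, 4, 3, 1, 3], 3)
lst[0]=5 != 3: 0 + count([5, 4, 3, 1, 3], 3)
lst[0]=5 != 3: 0 + count([4, 3, 1, 3], 3)
lst[0]=4 != 3: 0 + count([3, 1, 3], 3)
lst[0]=3 == 3: 1 + count([1, 3], 3)
lst[0]=1 != 3: 0 + count([3], 3)
lst[0]=3 == 3: 1 + count([], 3)
= 4


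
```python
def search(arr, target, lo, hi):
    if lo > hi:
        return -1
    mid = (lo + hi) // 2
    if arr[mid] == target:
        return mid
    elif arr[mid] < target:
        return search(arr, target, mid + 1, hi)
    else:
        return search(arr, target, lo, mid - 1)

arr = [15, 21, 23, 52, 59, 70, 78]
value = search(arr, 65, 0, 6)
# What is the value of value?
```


search(arr, 65, 0, 6)
lo=0, hi=6, mid=3, arr[mid]=52
52 < 65, search right half
lo=4, hi=6, mid=5, arr[mid]=70
70 > 65, search left half
lo=4, hi=4, mid=4, arr[mid]=59
59 < 65, search right half
lo > hi, target not found, return -1
= -1


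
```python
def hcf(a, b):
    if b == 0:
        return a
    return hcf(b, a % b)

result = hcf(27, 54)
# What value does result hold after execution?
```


hcf(27, 54)
= hcf(54, 27 % 54) = hcf(54, 27)
= hcf(27, 54 % 27) = hcf(27, 0)
b == 0, return a = 27


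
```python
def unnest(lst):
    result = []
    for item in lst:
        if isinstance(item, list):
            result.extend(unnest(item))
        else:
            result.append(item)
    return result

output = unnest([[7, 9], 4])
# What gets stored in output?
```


unnest([[7, 9], 4])
Processing each element:
  [7, 9] is a list -> unnest recursively -> [7, 9]
  4 is not a list -> append 4
= [7, 9, 4]


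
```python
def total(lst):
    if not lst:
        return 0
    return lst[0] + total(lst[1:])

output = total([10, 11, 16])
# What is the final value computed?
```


total([10, 11, 16])
= 10 + total([11, 16])
= 10 + 11 + total([16])
= 10 + 11 + 16 + total([])
= 10 + 11 + 16 + 0
= 37


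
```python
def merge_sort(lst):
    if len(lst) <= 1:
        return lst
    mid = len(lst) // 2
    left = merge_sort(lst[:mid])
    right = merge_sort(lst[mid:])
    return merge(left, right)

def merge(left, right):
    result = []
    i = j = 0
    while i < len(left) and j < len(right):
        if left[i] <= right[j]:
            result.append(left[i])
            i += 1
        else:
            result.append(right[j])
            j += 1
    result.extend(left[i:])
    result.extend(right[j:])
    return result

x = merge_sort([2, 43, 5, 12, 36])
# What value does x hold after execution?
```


merge_sort([2, 43, 5, 12, 36])
Split into [2, 43] and [5, 12, 36]
Left sorted: [2, 43]
Right sorted: [5, 12, 36]
Merge [2, 43] and [5, 12, 36]
= [2, 5, 12, 36, 43]


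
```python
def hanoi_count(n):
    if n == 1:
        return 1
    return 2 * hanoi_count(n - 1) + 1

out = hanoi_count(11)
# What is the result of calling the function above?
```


hanoi_count(11)
= 2 * hanoi_count(10) + 1
= 2 * (2 * hanoi_count(9) + 1) + 1
= 2 * (2 * (2 * hanoi_count(8) + 1) + 1) + 1
= 2 * (2 * (2 * (2 * hanoi_count(7) + 1) + 1) + 1) + 1
= 2 * (2 * (2 * (2 * (2 * hanoi_count(6) + 1) + 1) + 1) + 1) + 1
= 2 * (2 * (2 * (2 * (2 * (2 * hanoi_count(5) + 1) + 1) + 1) + 1) + 1) + 1
= 2 * (2 * (2 * (2 * (2 * (2 * (2 * hanoi_count(4) + 1) + 1) + 1) + 1) + 1) + 1) + 1
= 2 * (2 * (2 * (2 * (2 * (2 * (2 * (2 * hanoi_count(3) + 1) + 1) + 1) + 1) + 1) + 1) + 1) + 1
= 2 * (2 * (2 * (2 * (2 * (2 * (2 * (2 * (2 * hanoi_count(2) + 1) + 1) + 1) + 1) + 1) + 1) + 1) + 1) + 1
= 2 * (2 * (2 * (2 * (2 * (2 * (2 * (2 * (2 * (2 * hanoi_count(1) + 1) + 1) + 1) + 1) + 1) + 1) + 1) + 1) + 1) + 1
Now compute bottom-up:
hanoi_count(1) = 1
hanoi_count(2) = 2 * 1 + 1 = 3
hanoi_count(3) = 2 * 3 + 1 = 7
hanoi_count(4) = 2 * 7 + 1 = 15
hanoi_count(5) = 2 * 15 + 1 = 31
hanoi_count(6) = 2 * 31 + 1 = 63
hanoi_count(7) = 2 * 63 + 1 = 127
hanoi_count(8) = 2 * 127 + 1 = 255
hanoi_count(9) = 2 * 255 + 1 = 511
hanoi_count(10) = 2 * 511 + 1 = 1023
hanoi_count(11) = 2 * 1023 + 1 = 2047
= 2047


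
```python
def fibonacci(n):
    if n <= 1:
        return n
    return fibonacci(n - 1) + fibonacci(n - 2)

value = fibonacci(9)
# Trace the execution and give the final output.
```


fibonacci(9)
= fibonacci(8) + fibonacci(7)
= (fibonacci(7) + fibonacci(6)) + fibonacci(7)
Computing bottom-up: fibonacci(0)=0, fibonacci(1)=1, fibonacci(2)=1, fibonacci(3)=2, fibonacci(4)=3, fibonacci(5)=5, fibonacci(6)=8, fibonacci(7)=13, fibonacci(8)=21, fibonacci(9)=34
= 34


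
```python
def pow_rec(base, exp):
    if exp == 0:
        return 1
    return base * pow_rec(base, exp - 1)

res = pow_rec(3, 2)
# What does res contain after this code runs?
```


pow_rec(3, 2)
= 3 * pow_rec(3, 1)
= 3 * 3 * pow_rec(3, 0)
= 3 * 3 * 1
= 9


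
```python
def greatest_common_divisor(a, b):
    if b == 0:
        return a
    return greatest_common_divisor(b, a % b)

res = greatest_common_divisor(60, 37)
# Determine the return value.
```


greatest_common_divisor(60, 37)
= greatest_common_divisor(37, 60 % 37) = greatest_common_divisor(37, 23)
= greatest_common_divisor(23, 37 % 23) = greatest_common_divisor(23, 14)
= greatest_common_divisor(14, 23 % 14) = greatest_common_divisor(14, 9)
= greatest_common_divisor(9, 14 % 9) = greatest_common_divisor(9, 5)
= greatest_common_divisor(5, 9 % 5) = greatest_common_divisor(5, 4)
= greatest_common_divisor(4, 5 % 4) = greatest_common_divisor(4, 1)
= greatest_common_divisor(1, 4 % 1) = greatest_common_divisor(1, 0)
b == 0, return a = 1


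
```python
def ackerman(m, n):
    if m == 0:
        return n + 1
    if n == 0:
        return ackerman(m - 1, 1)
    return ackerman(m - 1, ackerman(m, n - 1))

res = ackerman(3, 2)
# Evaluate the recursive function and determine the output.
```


ackerman(3, 2)
= ackerman(2, ackerman(3, 1))
First compute ackerman(3, 1) = 13
= ackerman(2, 13)
= 29


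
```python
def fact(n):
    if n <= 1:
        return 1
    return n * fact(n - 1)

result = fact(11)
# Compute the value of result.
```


fact(11)
= 11 * fact(10)
= 11 * 10 * fact(9)
= 11 * 10 * 9 * fact(8)
= 11 * 10 * 9 * 8 * fact(7)
= 11 * 10 * 9 * 8 * 7 * fact(6)
= 11 * 10 * 9 * 8 * 7 * 6 * fact(5)
= 11 * 10 * 9 * 8 * 7 * 6 * 5 * fact(4)
= 11 * 10 * 9 * 8 * 7 * 6 * 5 * 4 * fact(3)
= 11 * 10 * 9 * 8 * 7 * 6 * 5 * 4 * 3 * fact(2)
= 11 * 10 * 9 * 8 * 7 * 6 * 5 * 4 * 3 * 2 * fact(1)
= 11 * 10 * 9 * 8 * 7 * 6 * 5 * 4 * 3 * 2 * 1
= 39916800


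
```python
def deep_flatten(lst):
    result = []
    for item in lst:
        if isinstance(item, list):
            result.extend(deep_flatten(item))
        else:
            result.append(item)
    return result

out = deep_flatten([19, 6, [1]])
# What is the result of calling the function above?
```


deep_flatten([19, 6, [1]])
Processing each element:
  19 is not a list -> append 19
  6 is not a list -> append 6
  [1] is a list -> deep_flatten recursively -> [1]
= [19, 6, 1]


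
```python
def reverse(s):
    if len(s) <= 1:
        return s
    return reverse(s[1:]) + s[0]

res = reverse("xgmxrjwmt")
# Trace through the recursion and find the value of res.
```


reverse("xgmxrjwmt")
= reverse("gmxrjwmt") + "x"
= reverse("mxrjwmt") + "g" + "x"
= reverse("xrjwmt") + "m" + "g" + "x"
= reverse("rjwmt") + "x" + "m" + "g" + "x"
= reverse("jwmt") + "r" + "x" + "m" + "g" + "x"
= reverse("wmt") + "j" + "r" + "x" + "m" + "g" + "x"
= reverse("mt") + "w" + "j" + "r" + "x" + "m" + "g" + "x"
= reverse("t") + "m" + "w" + "j" + "r" + "x" + "m" + "g" + "x"
= "t" + "m" + "w" + "j" + "r" + "x" + "m" + "g" + "x"
= "tmwjrxmgx"


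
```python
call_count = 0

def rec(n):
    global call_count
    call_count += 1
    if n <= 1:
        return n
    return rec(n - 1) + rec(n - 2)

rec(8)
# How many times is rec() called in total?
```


rec(8) calls rec(7) and rec(6); each non-base call branches into two more.
Let C(k) = total number of calls made by rec(k), including the call to rec(k) itself.
Base cases: C(0) = 1, C(1) = 1
Recurrence: C(k) = 1 + C(k-1) + C(k-2)
  C(2) = 1 + C(1) + C(0) = 1 + 1 + 1 = 3
  C(3) = 1 + C(2) + C(1) = 1 + 3 + 1 = 5
  C(4) = 1 + C(3) + C(2) = 1 + 5 + 3 = 9
  C(5) = 1 + C(4) + C(3) = 1 + 9 + 5 = 15
  C(6) = 1 + C(5) + C(4) = 1 + 15 + 9 = 25
  C(7) = 1 + C(6) + C(5) = 1 + 25 + 15 = 41
  C(8) = 1 + C(7) + C(6) = 1 + 41 + 25 = 67
Total calls = C(8) = 67


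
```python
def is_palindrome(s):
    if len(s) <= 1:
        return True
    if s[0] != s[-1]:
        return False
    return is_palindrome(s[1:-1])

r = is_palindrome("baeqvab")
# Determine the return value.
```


is_palindrome("baeqvab")
"baeqvab": s[0]='b' == s[-1]='b' -> is_palindrome("aeqva")
"aeqva": s[0]='a' == s[-1]='a' -> is_palindrome("eqv")
"eqv": s[0]='e' != s[-1]='v' -> False
= False


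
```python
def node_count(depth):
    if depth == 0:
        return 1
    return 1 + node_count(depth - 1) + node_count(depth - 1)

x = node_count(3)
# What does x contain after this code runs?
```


node_count(3)
= 1 + node_count(2) + node_count(2)
= 1 + 2 * node_count(2)
node_count(k) = 2^(k+1) - 1
node_count(0) = 1
node_count(1) = 3
node_count(2) = 7
node_count(3) = 15
node_count(3) = 2^4 - 1 = 15


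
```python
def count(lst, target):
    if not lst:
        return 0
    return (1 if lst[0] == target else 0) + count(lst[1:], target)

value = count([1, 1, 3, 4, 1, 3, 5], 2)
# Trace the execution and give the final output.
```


count([1, 1, 3, 4, 1, 3, 5], 2)
lst[0]=1 != 2: 0 + count([1, 3, 4, 1, 3, 5], 2)
lst[0]=1 != 2: 0 + count([3, 4, 1, 3, 5], 2)
lst[0]=3 != 2: 0 + count([4, 1, 3, 5], 2)
lst[0]=4 != 2: 0 + count([1, 3, 5], 2)
lst[0]=1 != 2: 0 + count([3, 5], 2)
lst[0]=3 != 2: 0 + count([5], 2)
lst[0]=5 != 2: 0 + count([], 2)
= 0


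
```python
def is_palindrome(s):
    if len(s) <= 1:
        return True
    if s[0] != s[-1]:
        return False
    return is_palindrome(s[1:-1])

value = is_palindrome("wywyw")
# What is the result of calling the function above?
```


is_palindrome("wywyw")
"wywyw": s[0]='w' == s[-1]='w' -> is_palindrome("ywy")
"ywy": s[0]='y' == s[-1]='y' -> is_palindrome("w")
"w": len <= 1 -> True
= True


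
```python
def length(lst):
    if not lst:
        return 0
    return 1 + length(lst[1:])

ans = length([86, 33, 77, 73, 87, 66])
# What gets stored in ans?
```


length([86, 33, 77, 73, 87, 66])
= 1 + length([33, 77, 73, 87, 66])
= 1 + 1 + length([77, 73, 87, 66])
= 1 + 1 + 1 + length([73, 87, 66])
= 1 + 1 + 1 + 1 + length([87, 66])
= 1 + 1 + 1 + 1 + 1 + length([66])
= 1 + 1 + 1 + 1 + 1 + 1 + length([])
= 1 + 1 + 1 + 1 + 1 + 1 + 0
= 6


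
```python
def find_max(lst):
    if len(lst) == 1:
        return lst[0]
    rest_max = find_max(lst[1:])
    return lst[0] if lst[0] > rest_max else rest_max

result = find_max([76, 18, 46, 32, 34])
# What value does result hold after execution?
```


find_max([76, 18, 46, 32, 34])
= compare 76 with find_max([18, 46, 32, 34])
= compare 18 with find_max([46, 32, 34])
= compare 46 with find_max([32, 34])
= compare 32 with find_max([34])
Base: find_max([34]) = 34
compare 32 with 34: max = 34
compare 46 with 34: max = 46
compare 18 with 46: max = 46
compare 76 with 46: max = 76
= 76


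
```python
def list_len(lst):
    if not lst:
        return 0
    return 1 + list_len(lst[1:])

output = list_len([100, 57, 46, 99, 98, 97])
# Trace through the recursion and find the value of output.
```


list_len([100, 57, 46, 99, 98, 97])
= 1 + list_len([57, 46, 99, 98, 97])
= 1 + 1 + list_len([46, 99, 98, 97])
= 1 + 1 + 1 + list_len([99, 98, 97])
= 1 + 1 + 1 + 1 + list_len([98, 97])
= 1 + 1 + 1 + 1 + 1 + list_len([97])
= 1 + 1 + 1 + 1 + 1 + 1 + list_len([])
= 1 + 1 + 1 + 1 + 1 + 1 + 0
= 6


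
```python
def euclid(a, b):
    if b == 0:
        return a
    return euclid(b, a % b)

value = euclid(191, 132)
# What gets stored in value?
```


euclid(191, 132)
= euclid(132, 191 % 132) = euclid(132, 59)
= euclid(59, 132 % 59) = euclid(59, 14)
= euclid(14, 59 % 14) = euclid(14, 3)
= euclid(3, 14 % 3) = euclid(3, 2)
= euclid(2, 3 % 2) = euclid(2, 1)
= euclid(1, 2 % 1) = euclid(1, 0)
b == 0, return a = 1


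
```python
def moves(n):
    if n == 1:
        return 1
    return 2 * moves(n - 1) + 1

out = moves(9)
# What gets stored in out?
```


moves(9)
= 2 * moves(8) + 1
= 2 * (2 * moves(7) + 1) + 1
= 2 * (2 * (2 * moves(6) + 1) + 1) + 1
= 2 * (2 * (2 * (2 * moves(5) + 1) + 1) + 1) + 1
= 2 * (2 * (2 * (2 * (2 * moves(4) + 1) + 1) + 1) + 1) + 1
= 2 * (2 * (2 * (2 * (2 * (2 * moves(3) + 1) + 1) + 1) + 1) + 1) + 1
= 2 * (2 * (2 * (2 * (2 * (2 * (2 * moves(2) + 1) + 1) + 1) + 1) + 1) + 1) + 1
= 2 * (2 * (2 * (2 * (2 * (2 * (2 * (2 * moves(1) + 1) + 1) + 1) + 1) + 1) + 1) + 1) + 1
Now compute bottom-up:
moves(1) = 1
moves(2) = 2 * 1 + 1 = 3
moves(3) = 2 * 3 + 1 = 7
moves(4) = 2 * 7 + 1 = 15
moves(5) = 2 * 15 + 1 = 31
moves(6) = 2 * 31 + 1 = 63
moves(7) = 2 * 63 + 1 = 127
moves(8) = 2 * 127 + 1 = 255
moves(9) = 2 * 255 + 1 = 511
= 511


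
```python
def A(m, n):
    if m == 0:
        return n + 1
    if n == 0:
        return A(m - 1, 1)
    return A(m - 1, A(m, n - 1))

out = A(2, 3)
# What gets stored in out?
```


A(2, 3)
= A(1, A(2, 2))
First compute A(2, 2) = 7
= A(1, 7)
= 9


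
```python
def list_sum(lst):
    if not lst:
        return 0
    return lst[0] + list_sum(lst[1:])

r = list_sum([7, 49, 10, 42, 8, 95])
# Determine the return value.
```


list_sum([7, 49, 10, 42, 8, 95])
= 7 + list_sum([49, 10, 42, 8, 95])
= 7 + 49 + list_sum([10, 42, 8, 95])
= 7 + 49 + 10 + list_sum([42, 8, 95])
= 7 + 49 + 10 + 42 + list_sum([8, 95])
= 7 + 49 + 10 + 42 + 8 + list_sum([95])
= 7 + 49 + 10 + 42 + 8 + 95 + list_sum([])
= 7 + 49 + 10 + 42 + 8 + 95 + 0
= 211
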